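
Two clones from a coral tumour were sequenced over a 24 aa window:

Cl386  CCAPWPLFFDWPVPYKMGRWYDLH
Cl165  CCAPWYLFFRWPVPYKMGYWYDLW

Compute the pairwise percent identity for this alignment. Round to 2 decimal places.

83.33%

Mismatches occur at site 6 (P→Y), site 10 (D→R), site 19 (R→Y), site 24 (H→W).
20 of the 24 sites match, so the percent identity is 20/24 × 100 = 83.33%.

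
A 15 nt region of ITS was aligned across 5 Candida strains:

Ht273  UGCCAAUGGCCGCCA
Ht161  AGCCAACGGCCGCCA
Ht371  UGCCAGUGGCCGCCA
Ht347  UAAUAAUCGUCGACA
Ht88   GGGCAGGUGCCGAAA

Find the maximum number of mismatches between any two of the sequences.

9

Pairwise Hamming distances:
  Ht273 vs Ht161: 2
  Ht273 vs Ht371: 1
  Ht273 vs Ht347: 6
  Ht273 vs Ht88: 7
  Ht161 vs Ht371: 3
  Ht161 vs Ht347: 8
  Ht161 vs Ht88: 7
  Ht371 vs Ht347: 7
  Ht371 vs Ht88: 6
  Ht347 vs Ht88: 9
The largest is 9, between Ht347 and Ht88.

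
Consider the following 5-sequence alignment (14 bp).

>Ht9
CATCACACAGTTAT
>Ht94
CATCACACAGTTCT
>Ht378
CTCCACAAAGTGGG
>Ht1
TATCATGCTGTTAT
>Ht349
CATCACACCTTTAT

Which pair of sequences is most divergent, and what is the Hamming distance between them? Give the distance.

10

Pairwise Hamming distances:
  Ht9 vs Ht94: 1
  Ht9 vs Ht378: 6
  Ht9 vs Ht1: 4
  Ht9 vs Ht349: 2
  Ht94 vs Ht378: 6
  Ht94 vs Ht1: 5
  Ht94 vs Ht349: 3
  Ht378 vs Ht1: 10
  Ht378 vs Ht349: 8
  Ht1 vs Ht349: 5
The largest is 10, between Ht378 and Ht1.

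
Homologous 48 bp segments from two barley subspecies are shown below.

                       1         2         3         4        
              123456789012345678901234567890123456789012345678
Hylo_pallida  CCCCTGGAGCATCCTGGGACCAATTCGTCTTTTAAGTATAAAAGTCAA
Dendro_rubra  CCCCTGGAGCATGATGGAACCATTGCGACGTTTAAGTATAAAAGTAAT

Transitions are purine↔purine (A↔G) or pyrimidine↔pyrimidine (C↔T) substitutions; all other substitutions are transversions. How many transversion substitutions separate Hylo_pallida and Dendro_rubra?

Mismatches occur at site 13 (C→G, transversion), site 14 (C→A, transversion), site 18 (G→A, transition), site 23 (A→T, transversion), site 25 (T→G, transversion), site 28 (T→A, transversion), site 30 (T→G, transversion), site 46 (C→A, transversion), site 48 (A→T, transversion).
Of the 9 differences, 1 transition and 8 transversions, so the answer is 8.

8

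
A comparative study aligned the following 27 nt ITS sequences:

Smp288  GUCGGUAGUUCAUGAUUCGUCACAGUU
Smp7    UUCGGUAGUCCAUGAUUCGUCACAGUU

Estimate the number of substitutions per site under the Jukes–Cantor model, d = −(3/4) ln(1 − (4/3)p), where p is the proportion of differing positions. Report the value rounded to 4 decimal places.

Differing sites — 1:G/U; 10:U/C.
p = 2/27 = 0.074074.
d = −0.75 · ln(1 − (4/3)·0.074074) = −0.75 · ln(0.901235) = −0.75 · (-0.103989) = 0.0780.

0.0780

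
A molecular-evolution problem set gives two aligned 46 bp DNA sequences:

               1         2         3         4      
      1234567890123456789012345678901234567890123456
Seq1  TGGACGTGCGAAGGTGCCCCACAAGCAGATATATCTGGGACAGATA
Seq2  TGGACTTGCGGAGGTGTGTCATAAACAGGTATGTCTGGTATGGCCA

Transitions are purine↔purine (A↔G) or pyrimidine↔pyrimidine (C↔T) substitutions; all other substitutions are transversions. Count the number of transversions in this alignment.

4

The sequences differ at positions 6 (G/T, transversion), 11 (A/G, transition), 17 (C/T, transition), 18 (C/G, transversion), 19 (C/T, transition), 22 (C/T, transition), 25 (G/A, transition), 29 (A/G, transition), 33 (A/G, transition), 39 (G/T, transversion), 41 (C/T, transition), 42 (A/G, transition), 44 (A/C, transversion), 45 (T/C, transition).
Of the 14 differences, 10 transitions and 4 transversions, so the answer is 4.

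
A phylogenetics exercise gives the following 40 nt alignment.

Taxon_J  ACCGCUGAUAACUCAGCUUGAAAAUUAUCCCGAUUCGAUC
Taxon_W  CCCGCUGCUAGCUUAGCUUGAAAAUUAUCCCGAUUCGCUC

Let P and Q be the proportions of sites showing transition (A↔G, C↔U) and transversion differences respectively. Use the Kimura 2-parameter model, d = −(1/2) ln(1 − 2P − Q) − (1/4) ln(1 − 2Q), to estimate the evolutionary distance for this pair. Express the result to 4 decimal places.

0.1368

The sequences differ at positions 1 (A/C, transversion), 8 (A/C, transversion), 11 (A/G, transition), 14 (C/U, transition), 38 (A/C, transversion).
Of the 5 differences, 2 transitions and 3 transversions over 40 sites: P = 2/40 = 0.050000, Q = 3/40 = 0.075000.
d = −0.5·ln(0.825000) − 0.25·ln(0.850000) = −0.5·(-0.192372) − 0.25·(-0.162519) = 0.1368.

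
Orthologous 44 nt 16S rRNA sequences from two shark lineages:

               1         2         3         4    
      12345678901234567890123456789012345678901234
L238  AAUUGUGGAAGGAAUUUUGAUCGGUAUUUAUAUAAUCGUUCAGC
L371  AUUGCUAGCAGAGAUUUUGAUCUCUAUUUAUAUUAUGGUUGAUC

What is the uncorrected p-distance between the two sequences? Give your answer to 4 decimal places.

Differing sites — 2:A/U; 4:U/G; 5:G/C; 7:G/A; 9:A/C; 12:G/A; 13:A/G; 23:G/U; 24:G/C; 34:A/U; 37:C/G; 41:C/G; 43:G/U.
There are 13 differences over 44 sites, so p = 13/44 = 0.2955.

0.2955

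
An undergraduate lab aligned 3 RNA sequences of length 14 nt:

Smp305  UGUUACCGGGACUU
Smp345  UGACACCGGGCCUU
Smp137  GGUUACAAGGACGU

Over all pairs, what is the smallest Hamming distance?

Pairwise Hamming distances:
  Smp305 vs Smp345: 3
  Smp305 vs Smp137: 4
  Smp345 vs Smp137: 7
The smallest is 3, between Smp305 and Smp345.

3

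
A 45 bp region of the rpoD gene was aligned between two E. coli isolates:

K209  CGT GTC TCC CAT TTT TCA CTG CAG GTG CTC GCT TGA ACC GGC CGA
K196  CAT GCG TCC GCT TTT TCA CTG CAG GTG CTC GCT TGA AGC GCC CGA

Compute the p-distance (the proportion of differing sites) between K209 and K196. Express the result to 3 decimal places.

0.156

Differing sites — 2:G/A; 5:T/C; 6:C/G; 10:C/G; 11:A/C; 38:C/G; 41:G/C.
There are 7 differences over 45 sites, so p = 7/45 = 0.156.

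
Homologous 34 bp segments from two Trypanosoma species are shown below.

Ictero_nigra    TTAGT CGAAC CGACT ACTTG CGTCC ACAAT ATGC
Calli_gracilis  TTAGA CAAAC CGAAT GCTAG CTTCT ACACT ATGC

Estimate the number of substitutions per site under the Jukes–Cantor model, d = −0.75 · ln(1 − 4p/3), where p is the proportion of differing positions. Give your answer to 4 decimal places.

Mismatches occur at site 5 (T/A), site 7 (G/A), site 14 (C/A), site 16 (A/G), site 19 (T/A), site 22 (G/T), site 25 (C/T), site 29 (A/C).
p = 8/34 = 0.235294.
d = −0.75 · ln(1 − (4/3)·0.235294) = −0.75 · ln(0.686275) = −0.75 · (-0.376477) = 0.2824.

0.2824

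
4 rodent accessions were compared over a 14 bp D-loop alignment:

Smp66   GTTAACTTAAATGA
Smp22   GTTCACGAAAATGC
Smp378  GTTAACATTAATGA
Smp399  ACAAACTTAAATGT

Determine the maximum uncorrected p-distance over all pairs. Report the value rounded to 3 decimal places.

0.500

Pairwise Hamming distances:
  Smp66 vs Smp22: 4
  Smp66 vs Smp378: 2
  Smp66 vs Smp399: 4
  Smp22 vs Smp378: 5
  Smp22 vs Smp399: 7
  Smp378 vs Smp399: 6
The largest is 7 mismatches, between Smp22 and Smp399; p = 7/14 = 0.500.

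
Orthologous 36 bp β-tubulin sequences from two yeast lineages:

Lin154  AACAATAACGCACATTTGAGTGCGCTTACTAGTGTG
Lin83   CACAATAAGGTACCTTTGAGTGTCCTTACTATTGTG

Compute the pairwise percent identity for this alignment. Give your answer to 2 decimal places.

Differing sites — 1:A/C; 9:C/G; 11:C/T; 14:A/C; 23:C/T; 24:G/C; 32:G/T.
29 of the 36 sites match, so the percent identity is 29/36 × 100 = 80.56%.

80.56%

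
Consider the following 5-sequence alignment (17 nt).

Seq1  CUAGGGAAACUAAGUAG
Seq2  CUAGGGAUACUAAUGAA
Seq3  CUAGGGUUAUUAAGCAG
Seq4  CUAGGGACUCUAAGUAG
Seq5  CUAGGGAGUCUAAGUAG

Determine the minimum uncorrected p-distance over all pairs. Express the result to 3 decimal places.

Pairwise Hamming distances:
  Seq1 vs Seq2: 4
  Seq1 vs Seq3: 4
  Seq1 vs Seq4: 2
  Seq1 vs Seq5: 2
  Seq2 vs Seq3: 5
  Seq2 vs Seq4: 5
  Seq2 vs Seq5: 5
  Seq3 vs Seq4: 5
  Seq3 vs Seq5: 5
  Seq4 vs Seq5: 1
The smallest is 1 mismatch, between Seq4 and Seq5; p = 1/17 = 0.059.

0.059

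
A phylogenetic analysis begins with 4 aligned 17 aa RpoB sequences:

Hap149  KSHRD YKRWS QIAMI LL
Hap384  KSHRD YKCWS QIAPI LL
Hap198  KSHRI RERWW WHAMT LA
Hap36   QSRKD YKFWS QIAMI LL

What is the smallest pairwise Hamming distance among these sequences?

2

Pairwise Hamming distances:
  Hap149 vs Hap384: 2
  Hap149 vs Hap198: 8
  Hap149 vs Hap36: 4
  Hap384 vs Hap198: 10
  Hap384 vs Hap36: 5
  Hap198 vs Hap36: 12
The smallest is 2, between Hap149 and Hap384.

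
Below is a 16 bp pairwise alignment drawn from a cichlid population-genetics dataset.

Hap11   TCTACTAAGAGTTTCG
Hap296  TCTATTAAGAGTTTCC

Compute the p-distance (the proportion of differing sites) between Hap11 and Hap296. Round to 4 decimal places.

0.1250

The sequences differ at positions 5 (C/T), 16 (G/C).
There are 2 differences over 16 sites, so p = 2/16 = 0.1250.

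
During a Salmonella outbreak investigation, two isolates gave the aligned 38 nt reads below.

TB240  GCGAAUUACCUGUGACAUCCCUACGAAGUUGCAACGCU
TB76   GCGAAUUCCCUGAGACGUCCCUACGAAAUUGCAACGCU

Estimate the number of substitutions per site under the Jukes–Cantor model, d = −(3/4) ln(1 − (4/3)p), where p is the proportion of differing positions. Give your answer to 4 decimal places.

The sequences differ at positions 8 (A/C), 13 (U/A), 17 (A/G), 28 (G/A).
p = 4/38 = 0.105263.
d = −0.75 · ln(1 − (4/3)·0.105263) = −0.75 · ln(0.859649) = −0.75 · (-0.151231) = 0.1134.

0.1134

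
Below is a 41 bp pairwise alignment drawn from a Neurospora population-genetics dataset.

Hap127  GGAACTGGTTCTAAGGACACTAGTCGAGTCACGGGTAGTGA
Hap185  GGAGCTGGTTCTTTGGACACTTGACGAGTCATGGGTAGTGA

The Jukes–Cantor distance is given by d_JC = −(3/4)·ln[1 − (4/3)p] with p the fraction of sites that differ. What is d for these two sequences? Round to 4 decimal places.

Differing sites — 4:A/G; 13:A/T; 14:A/T; 22:A/T; 24:T/A; 32:C/T.
p = 6/41 = 0.146341.
d = −0.75 · ln(1 − (4/3)·0.146341) = −0.75 · ln(0.804879) = −0.75 · (-0.217063) = 0.1628.

0.1628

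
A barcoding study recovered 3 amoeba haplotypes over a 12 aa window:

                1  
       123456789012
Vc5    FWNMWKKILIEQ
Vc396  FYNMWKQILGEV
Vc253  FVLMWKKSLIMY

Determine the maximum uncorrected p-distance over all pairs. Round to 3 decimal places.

0.583

Pairwise Hamming distances:
  Vc5 vs Vc396: 4
  Vc5 vs Vc253: 5
  Vc396 vs Vc253: 7
The largest is 7 mismatches, between Vc396 and Vc253; p = 7/12 = 0.583.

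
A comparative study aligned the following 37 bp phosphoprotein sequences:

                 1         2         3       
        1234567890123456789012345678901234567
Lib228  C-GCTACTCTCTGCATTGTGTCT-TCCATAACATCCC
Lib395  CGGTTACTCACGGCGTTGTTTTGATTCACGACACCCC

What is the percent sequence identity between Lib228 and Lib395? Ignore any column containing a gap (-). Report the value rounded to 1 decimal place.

68.6%

Excluding the 2 gap columns leaves 35 comparable sites.
Mismatches occur at site 4 (C↔T), site 10 (T↔A), site 12 (T↔G), site 15 (A↔G), site 20 (G↔T), site 22 (C↔T), site 23 (T↔G), site 26 (C↔T), site 29 (T↔C), site 30 (A↔G), site 34 (T↔C).
24 of the 35 comparable sites match, so the percent identity is 24/35 × 100 = 68.6%.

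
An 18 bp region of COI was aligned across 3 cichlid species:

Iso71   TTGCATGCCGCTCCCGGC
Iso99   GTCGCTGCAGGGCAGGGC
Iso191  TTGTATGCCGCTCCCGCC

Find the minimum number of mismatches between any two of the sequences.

Pairwise Hamming distances:
  Iso71 vs Iso99: 9
  Iso71 vs Iso191: 2
  Iso99 vs Iso191: 10
The smallest is 2, between Iso71 and Iso191.

2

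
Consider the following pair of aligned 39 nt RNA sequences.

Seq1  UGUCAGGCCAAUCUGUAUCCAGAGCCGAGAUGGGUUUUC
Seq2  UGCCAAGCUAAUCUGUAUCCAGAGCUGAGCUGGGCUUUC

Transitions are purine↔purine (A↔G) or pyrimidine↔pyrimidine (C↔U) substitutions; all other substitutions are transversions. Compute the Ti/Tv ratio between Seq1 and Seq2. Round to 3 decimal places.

5.000

The sequences differ at positions 3 (U/C, transition), 6 (G/A, transition), 9 (C/U, transition), 26 (C/U, transition), 30 (A/C, transversion), 35 (U/C, transition).
Of the 6 differences, 5 transitions and 1 transversion, so Ti/Tv = 5/1 = 5.000.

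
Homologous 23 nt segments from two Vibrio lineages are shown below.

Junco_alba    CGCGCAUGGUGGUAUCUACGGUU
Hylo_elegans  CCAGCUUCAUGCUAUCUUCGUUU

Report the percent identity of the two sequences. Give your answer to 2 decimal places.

Differing sites — 2:G/C; 3:C/A; 6:A/U; 8:G/C; 9:G/A; 12:G/C; 18:A/U; 21:G/U.
15 of the 23 sites match, so the percent identity is 15/23 × 100 = 65.22%.

65.22%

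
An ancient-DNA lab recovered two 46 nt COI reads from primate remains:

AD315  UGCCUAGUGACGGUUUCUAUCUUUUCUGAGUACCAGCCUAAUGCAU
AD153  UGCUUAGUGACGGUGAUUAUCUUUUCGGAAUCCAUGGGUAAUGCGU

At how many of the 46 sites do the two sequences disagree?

Differing sites — 4:C/U; 15:U/G; 16:U/A; 17:C/U; 27:U/G; 30:G/A; 32:A/C; 34:C/A; 35:A/U; 37:C/G; 38:C/G; 45:A/G.
That gives 12 mismatches out of 46 aligned sites, so the Hamming distance is 12.

12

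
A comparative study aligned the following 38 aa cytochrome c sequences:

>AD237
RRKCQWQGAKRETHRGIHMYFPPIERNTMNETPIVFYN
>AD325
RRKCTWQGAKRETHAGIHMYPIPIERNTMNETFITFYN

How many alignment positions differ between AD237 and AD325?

6

Differing sites — 5:Q/T; 15:R/A; 21:F/P; 22:P/I; 33:P/F; 35:V/T.
That gives 6 mismatches out of 38 aligned sites, so the Hamming distance is 6.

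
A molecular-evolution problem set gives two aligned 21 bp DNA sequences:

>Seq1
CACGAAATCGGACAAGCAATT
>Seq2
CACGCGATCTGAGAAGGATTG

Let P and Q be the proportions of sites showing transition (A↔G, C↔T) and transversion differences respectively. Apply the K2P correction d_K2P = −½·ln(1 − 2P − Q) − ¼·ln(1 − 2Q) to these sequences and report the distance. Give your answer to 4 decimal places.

0.4516

Differing sites — 5:A/C (Tv); 6:A/G (Ti); 10:G/T (Tv); 13:C/G (Tv); 17:C/G (Tv); 19:A/T (Tv); 21:T/G (Tv).
Of the 7 differences, 1 transition and 6 transversions over 21 sites: P = 1/21 = 0.047619, Q = 6/21 = 0.285714.
d = −0.5·ln(0.619048) − 0.25·ln(0.428572) = −0.5·(-0.479572) − 0.25·(-0.847297) = 0.4516.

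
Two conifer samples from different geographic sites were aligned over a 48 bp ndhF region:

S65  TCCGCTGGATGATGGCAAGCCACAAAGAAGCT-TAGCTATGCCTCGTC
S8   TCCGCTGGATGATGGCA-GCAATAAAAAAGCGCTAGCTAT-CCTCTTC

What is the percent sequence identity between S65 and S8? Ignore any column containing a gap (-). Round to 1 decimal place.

88.9%

Excluding the 3 gap columns leaves 45 comparable sites.
Mismatches occur at site 21 (C→A), site 23 (C→T), site 27 (G→A), site 32 (T→G), site 46 (G→T).
40 of the 45 comparable sites match, so the percent identity is 40/45 × 100 = 88.9%.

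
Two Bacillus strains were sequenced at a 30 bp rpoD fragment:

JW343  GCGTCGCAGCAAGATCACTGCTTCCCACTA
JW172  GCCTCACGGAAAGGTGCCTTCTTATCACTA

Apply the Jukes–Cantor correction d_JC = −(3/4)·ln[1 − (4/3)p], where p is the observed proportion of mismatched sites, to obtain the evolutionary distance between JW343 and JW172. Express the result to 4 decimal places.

0.4408

Mismatches occur at site 3 (G↔C), site 6 (G↔A), site 8 (A↔G), site 10 (C↔A), site 14 (A↔G), site 16 (C↔G), site 17 (A↔C), site 20 (G↔T), site 24 (C↔A), site 25 (C↔T).
p = 10/30 = 0.333333.
d = −0.75 · ln(1 − (4/3)·0.333333) = −0.75 · ln(0.555556) = −0.75 · (-0.587786) = 0.4408.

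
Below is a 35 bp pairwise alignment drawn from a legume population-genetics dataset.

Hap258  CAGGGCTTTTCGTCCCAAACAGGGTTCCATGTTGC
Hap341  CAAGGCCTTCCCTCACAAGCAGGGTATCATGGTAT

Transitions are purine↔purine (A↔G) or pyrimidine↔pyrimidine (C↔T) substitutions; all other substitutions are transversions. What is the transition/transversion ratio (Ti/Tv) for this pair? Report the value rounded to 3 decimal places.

Differing sites — 3:G/A (Ti); 7:T/C (Ti); 10:T/C (Ti); 12:G/C (Tv); 15:C/A (Tv); 19:A/G (Ti); 26:T/A (Tv); 27:C/T (Ti); 32:T/G (Tv); 34:G/A (Ti); 35:C/T (Ti).
Of the 11 differences, 7 transitions and 4 transversions, so Ti/Tv = 7/4 = 1.750.

1.750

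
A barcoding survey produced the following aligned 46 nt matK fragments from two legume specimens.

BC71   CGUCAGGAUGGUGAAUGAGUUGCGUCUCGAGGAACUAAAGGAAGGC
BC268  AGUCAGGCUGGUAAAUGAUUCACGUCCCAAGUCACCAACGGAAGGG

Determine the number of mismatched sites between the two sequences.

13

Differing sites — 1:C/A; 8:A/C; 13:G/A; 19:G/U; 21:U/C; 22:G/A; 27:U/C; 29:G/A; 32:G/U; 33:A/C; 36:U/C; 39:A/C; 46:C/G.
That gives 13 mismatches out of 46 aligned sites, so the Hamming distance is 13.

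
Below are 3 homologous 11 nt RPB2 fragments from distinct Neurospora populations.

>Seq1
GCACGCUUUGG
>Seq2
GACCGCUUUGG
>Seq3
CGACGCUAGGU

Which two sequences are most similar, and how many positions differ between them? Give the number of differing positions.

2

Pairwise Hamming distances:
  Seq1 vs Seq2: 2
  Seq1 vs Seq3: 5
  Seq2 vs Seq3: 6
The smallest is 2, between Seq1 and Seq2.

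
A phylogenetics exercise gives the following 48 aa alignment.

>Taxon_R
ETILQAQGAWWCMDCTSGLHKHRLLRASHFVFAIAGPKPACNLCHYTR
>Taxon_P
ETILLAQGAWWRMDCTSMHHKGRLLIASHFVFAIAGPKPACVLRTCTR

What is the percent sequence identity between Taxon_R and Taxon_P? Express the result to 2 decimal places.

The sequences differ at positions 5 (Q/L), 12 (C/R), 18 (G/M), 19 (L/H), 22 (H/G), 26 (R/I), 42 (N/V), 44 (C/R), 45 (H/T), 46 (Y/C).
38 of the 48 sites match, so the percent identity is 38/48 × 100 = 79.17%.

79.17%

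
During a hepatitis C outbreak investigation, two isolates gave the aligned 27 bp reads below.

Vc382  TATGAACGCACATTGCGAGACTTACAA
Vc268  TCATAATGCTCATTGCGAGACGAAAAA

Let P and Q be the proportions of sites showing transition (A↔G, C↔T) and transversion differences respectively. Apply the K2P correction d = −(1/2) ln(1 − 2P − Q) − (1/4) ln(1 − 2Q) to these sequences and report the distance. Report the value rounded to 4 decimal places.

Differing sites — 2:A/C (Tv); 3:T/A (Tv); 4:G/T (Tv); 7:C/T (Ti); 10:A/T (Tv); 22:T/G (Tv); 23:T/A (Tv); 25:C/A (Tv).
Of the 8 differences, 1 transition and 7 transversions over 27 sites: P = 1/27 = 0.037037, Q = 7/27 = 0.259259.
d = −0.5·ln(0.666667) − 0.25·ln(0.481482) = −0.5·(-0.405465) − 0.25·(-0.730886) = 0.3855.

0.3855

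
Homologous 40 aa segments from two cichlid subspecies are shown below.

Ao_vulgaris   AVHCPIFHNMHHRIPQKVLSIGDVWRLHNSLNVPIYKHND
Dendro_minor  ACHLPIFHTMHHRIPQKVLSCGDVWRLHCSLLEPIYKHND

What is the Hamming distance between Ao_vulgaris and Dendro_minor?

Differing sites — 2:V/C; 4:C/L; 9:N/T; 21:I/C; 29:N/C; 32:N/L; 33:V/E.
That gives 7 mismatches out of 40 aligned sites, so the Hamming distance is 7.

7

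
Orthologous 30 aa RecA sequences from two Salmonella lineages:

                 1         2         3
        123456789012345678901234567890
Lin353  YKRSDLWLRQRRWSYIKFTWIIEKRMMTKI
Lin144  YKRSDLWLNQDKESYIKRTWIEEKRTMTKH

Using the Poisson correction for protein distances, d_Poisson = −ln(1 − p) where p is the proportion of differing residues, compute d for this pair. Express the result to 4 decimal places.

0.3102

Differing sites — 9:R/N; 11:R/D; 12:R/K; 13:W/E; 18:F/R; 22:I/E; 26:M/T; 30:I/H.
p = 8/30 = 0.266667.
d = −ln(1 − 0.266667) = −ln(0.733333) = 0.3102.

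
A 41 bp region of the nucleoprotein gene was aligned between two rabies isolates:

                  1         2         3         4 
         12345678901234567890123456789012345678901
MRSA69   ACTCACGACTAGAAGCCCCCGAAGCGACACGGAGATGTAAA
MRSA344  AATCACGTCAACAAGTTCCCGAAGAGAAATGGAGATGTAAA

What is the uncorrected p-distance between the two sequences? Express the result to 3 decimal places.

Differing sites — 2:C/A; 8:A/T; 10:T/A; 12:G/C; 16:C/T; 17:C/T; 25:C/A; 28:C/A; 30:C/T.
There are 9 differences over 41 sites, so p = 9/41 = 0.220.

0.220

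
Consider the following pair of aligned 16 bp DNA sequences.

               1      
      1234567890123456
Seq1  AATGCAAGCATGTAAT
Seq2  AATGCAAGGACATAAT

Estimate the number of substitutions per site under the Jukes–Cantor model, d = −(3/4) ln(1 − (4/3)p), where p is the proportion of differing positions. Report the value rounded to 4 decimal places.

0.2158

Mismatches occur at site 9 (C→G), site 11 (T→C), site 12 (G→A).
p = 3/16 = 0.187500.
d = −0.75 · ln(1 − (4/3)·0.187500) = −0.75 · ln(0.750000) = −0.75 · (-0.287682) = 0.2158.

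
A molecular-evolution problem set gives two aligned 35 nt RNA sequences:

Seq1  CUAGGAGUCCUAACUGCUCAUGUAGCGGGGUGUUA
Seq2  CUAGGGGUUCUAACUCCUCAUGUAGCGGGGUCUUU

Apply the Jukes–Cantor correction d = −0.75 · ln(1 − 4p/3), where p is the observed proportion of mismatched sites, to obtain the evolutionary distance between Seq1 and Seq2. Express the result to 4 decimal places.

The sequences differ at positions 6 (A/G), 9 (C/U), 16 (G/C), 32 (G/C), 35 (A/U).
p = 5/35 = 0.142857.
d = −0.75 · ln(1 − (4/3)·0.142857) = −0.75 · ln(0.809524) = −0.75 · (-0.211309) = 0.1585.

0.1585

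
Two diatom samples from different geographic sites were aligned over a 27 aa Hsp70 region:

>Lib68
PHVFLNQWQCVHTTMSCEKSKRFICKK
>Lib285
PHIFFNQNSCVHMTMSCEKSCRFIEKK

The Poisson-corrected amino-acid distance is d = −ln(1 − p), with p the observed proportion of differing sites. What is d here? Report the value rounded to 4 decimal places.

Mismatches occur at site 3 (V→I), site 5 (L→F), site 8 (W→N), site 9 (Q→S), site 13 (T→M), site 21 (K→C), site 25 (C→E).
p = 7/27 = 0.259259.
d = −ln(1 − 0.259259) = −ln(0.740741) = 0.3001.

0.3001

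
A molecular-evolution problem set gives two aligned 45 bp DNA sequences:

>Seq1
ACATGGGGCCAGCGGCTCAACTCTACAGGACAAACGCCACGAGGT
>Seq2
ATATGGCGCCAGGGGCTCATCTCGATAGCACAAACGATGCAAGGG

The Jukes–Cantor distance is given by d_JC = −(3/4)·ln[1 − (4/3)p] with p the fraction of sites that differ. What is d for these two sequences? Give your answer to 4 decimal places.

0.3295

Differing sites — 2:C/T; 7:G/C; 13:C/G; 20:A/T; 24:T/G; 26:C/T; 29:G/C; 37:C/A; 38:C/T; 39:A/G; 41:G/A; 45:T/G.
p = 12/45 = 0.266667.
d = −0.75 · ln(1 − (4/3)·0.266667) = −0.75 · ln(0.644444) = −0.75 · (-0.439367) = 0.3295.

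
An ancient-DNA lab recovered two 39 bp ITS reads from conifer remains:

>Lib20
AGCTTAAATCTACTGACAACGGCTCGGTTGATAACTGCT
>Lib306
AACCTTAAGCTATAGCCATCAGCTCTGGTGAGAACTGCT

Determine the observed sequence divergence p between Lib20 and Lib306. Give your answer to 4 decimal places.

The sequences differ at positions 2 (G/A), 4 (T/C), 6 (A/T), 9 (T/G), 13 (C/T), 14 (T/A), 16 (A/C), 19 (A/T), 21 (G/A), 26 (G/T), 28 (T/G), 32 (T/G).
There are 12 differences over 39 sites, so p = 12/39 = 0.3077.

0.3077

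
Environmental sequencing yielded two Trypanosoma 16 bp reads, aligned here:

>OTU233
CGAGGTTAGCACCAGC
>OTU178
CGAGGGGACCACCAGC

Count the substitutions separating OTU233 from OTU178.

Mismatches occur at site 6 (T↔G), site 7 (T↔G), site 9 (G↔C).
That gives 3 mismatches out of 16 aligned sites, so the Hamming distance is 3.

3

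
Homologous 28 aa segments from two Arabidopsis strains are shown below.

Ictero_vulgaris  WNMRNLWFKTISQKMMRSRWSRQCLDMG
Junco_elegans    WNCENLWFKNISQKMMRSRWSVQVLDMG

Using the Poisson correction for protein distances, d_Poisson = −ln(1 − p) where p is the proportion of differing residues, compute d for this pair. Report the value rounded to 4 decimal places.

Mismatches occur at site 3 (M↔C), site 4 (R↔E), site 10 (T↔N), site 22 (R↔V), site 24 (C↔V).
p = 5/28 = 0.178571.
d = −ln(1 − 0.178571) = −ln(0.821429) = 0.1967.

0.1967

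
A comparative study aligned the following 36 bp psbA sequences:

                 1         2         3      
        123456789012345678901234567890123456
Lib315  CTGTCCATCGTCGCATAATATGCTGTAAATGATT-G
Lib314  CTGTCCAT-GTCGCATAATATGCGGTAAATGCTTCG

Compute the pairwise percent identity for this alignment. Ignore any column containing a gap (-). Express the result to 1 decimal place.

Excluding the 2 gap columns leaves 34 comparable sites.
The sequences differ at positions 24 (T/G), 32 (A/C).
32 of the 34 comparable sites match, so the percent identity is 32/34 × 100 = 94.1%.

94.1%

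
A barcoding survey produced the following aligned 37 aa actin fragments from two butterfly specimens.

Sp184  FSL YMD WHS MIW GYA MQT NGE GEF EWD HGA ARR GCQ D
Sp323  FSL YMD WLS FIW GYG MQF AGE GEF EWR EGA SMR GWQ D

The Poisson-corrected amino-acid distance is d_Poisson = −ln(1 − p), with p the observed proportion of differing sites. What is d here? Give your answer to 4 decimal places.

Differing sites — 8:H/L; 10:M/F; 15:A/G; 18:T/F; 19:N/A; 27:D/R; 28:H/E; 31:A/S; 32:R/M; 35:C/W.
p = 10/37 = 0.270270.
d = −ln(1 − 0.270270) = −ln(0.729730) = 0.3151.

0.3151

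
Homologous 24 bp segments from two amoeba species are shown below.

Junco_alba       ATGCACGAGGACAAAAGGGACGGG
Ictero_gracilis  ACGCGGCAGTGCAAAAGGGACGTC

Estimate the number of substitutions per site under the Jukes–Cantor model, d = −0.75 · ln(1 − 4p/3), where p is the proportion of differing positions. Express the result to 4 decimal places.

0.4408

Mismatches occur at site 2 (T→C), site 5 (A→G), site 6 (C→G), site 7 (G→C), site 10 (G→T), site 11 (A→G), site 23 (G→T), site 24 (G→C).
p = 8/24 = 0.333333.
d = −0.75 · ln(1 − (4/3)·0.333333) = −0.75 · ln(0.555556) = −0.75 · (-0.587786) = 0.4408.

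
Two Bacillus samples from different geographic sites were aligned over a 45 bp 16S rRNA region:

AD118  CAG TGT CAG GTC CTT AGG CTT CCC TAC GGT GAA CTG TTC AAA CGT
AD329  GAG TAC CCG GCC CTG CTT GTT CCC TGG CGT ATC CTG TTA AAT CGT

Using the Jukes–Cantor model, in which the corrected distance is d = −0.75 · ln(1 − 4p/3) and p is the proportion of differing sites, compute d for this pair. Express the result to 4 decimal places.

0.5716

Mismatches occur at site 1 (C↔G), site 5 (G↔A), site 6 (T↔C), site 8 (A↔C), site 11 (T↔C), site 15 (T↔G), site 16 (A↔C), site 17 (G↔T), site 18 (G↔T), site 19 (C↔G), site 26 (A↔G), site 27 (C↔G), site 28 (G↔C), site 31 (G↔A), site 32 (A↔T), site 33 (A↔C), site 39 (C↔A), site 42 (A↔T).
p = 18/45 = 0.400000.
d = −0.75 · ln(1 − (4/3)·0.400000) = −0.75 · ln(0.466667) = −0.75 · (-0.762139) = 0.5716.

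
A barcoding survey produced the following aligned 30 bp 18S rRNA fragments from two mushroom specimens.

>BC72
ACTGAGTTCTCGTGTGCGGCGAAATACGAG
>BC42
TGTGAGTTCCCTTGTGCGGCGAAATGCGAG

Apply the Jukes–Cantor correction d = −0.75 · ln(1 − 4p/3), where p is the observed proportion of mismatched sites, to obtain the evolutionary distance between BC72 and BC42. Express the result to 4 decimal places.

Mismatches occur at site 1 (A↔T), site 2 (C↔G), site 10 (T↔C), site 12 (G↔T), site 26 (A↔G).
p = 5/30 = 0.166667.
d = −0.75 · ln(1 − (4/3)·0.166667) = −0.75 · ln(0.777777) = −0.75 · (-0.251315) = 0.1885.

0.1885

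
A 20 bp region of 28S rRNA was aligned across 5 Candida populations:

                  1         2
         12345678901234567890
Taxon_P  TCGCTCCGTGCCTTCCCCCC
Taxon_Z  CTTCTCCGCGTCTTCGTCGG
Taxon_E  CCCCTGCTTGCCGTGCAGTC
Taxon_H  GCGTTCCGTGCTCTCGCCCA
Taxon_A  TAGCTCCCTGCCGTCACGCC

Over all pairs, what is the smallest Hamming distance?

5

Pairwise Hamming distances:
  Taxon_P vs Taxon_Z: 9
  Taxon_P vs Taxon_E: 9
  Taxon_P vs Taxon_H: 6
  Taxon_P vs Taxon_A: 5
  Taxon_Z vs Taxon_E: 13
  Taxon_Z vs Taxon_H: 11
  Taxon_Z vs Taxon_A: 12
  Taxon_E vs Taxon_H: 13
  Taxon_E vs Taxon_A: 9
  Taxon_H vs Taxon_A: 9
The smallest is 5, between Taxon_P and Taxon_A.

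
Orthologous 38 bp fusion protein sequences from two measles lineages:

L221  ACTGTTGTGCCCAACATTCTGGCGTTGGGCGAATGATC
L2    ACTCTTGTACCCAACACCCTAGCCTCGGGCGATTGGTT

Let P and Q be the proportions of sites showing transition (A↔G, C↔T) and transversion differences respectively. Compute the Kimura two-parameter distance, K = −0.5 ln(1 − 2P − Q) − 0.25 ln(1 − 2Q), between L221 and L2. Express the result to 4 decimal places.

0.3395

Differing sites — 4:G/C (Tv); 9:G/A (Ti); 17:T/C (Ti); 18:T/C (Ti); 21:G/A (Ti); 24:G/C (Tv); 26:T/C (Ti); 33:A/T (Tv); 36:A/G (Ti); 38:C/T (Ti).
Of the 10 differences, 7 transitions and 3 transversions over 38 sites: P = 7/38 = 0.184211, Q = 3/38 = 0.078947.
d = −0.5·ln(0.552631) − 0.25·ln(0.842106) = −0.5·(-0.593065) − 0.25·(-0.171849) = 0.3395.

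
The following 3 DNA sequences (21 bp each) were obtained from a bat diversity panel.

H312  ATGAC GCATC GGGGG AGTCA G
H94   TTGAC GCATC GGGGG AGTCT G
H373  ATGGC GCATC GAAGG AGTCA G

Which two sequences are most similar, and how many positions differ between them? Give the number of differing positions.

Pairwise Hamming distances:
  H312 vs H94: 2
  H312 vs H373: 3
  H94 vs H373: 5
The smallest is 2, between H312 and H94.

2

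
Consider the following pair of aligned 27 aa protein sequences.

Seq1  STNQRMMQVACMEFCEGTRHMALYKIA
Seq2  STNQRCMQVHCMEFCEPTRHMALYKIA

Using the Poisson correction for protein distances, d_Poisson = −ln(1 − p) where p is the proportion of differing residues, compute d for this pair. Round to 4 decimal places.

Differing sites — 6:M/C; 10:A/H; 17:G/P.
p = 3/27 = 0.111111.
d = −ln(1 − 0.111111) = −ln(0.888889) = 0.1178.

0.1178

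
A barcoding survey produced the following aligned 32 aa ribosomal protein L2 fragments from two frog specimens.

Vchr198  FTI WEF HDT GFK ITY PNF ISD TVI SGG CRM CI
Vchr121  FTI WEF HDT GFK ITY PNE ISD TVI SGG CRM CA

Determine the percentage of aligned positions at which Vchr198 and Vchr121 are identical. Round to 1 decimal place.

The sequences differ at positions 18 (F/E), 32 (I/A).
30 of the 32 sites match, so the percent identity is 30/32 × 100 = 93.8%.

93.8%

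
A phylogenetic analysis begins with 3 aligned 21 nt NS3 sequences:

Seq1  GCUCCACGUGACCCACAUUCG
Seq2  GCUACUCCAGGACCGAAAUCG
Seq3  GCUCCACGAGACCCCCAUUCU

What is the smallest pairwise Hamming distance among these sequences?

3

Pairwise Hamming distances:
  Seq1 vs Seq2: 9
  Seq1 vs Seq3: 3
  Seq2 vs Seq3: 9
The smallest is 3, between Seq1 and Seq3.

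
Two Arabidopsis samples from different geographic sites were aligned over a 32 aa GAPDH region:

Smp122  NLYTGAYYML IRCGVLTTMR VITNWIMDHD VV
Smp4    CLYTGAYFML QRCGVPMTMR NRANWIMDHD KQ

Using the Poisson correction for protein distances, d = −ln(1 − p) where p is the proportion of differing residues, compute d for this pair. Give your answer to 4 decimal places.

Mismatches occur at site 1 (N/C), site 8 (Y/F), site 11 (I/Q), site 16 (L/P), site 17 (T/M), site 21 (V/N), site 22 (I/R), site 23 (T/A), site 31 (V/K), site 32 (V/Q).
p = 10/32 = 0.312500.
d = −ln(1 − 0.312500) = −ln(0.687500) = 0.3747.

0.3747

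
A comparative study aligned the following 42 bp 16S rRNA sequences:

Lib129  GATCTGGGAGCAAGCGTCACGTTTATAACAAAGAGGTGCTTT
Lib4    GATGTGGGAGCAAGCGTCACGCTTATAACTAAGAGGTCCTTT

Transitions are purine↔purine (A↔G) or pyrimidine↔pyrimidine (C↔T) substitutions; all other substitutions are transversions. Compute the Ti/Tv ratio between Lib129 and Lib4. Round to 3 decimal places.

0.333

Differing sites — 4:C/G (Tv); 22:T/C (Ti); 30:A/T (Tv); 38:G/C (Tv).
Of the 4 differences, 1 transition and 3 transversions, so Ti/Tv = 1/3 = 0.333.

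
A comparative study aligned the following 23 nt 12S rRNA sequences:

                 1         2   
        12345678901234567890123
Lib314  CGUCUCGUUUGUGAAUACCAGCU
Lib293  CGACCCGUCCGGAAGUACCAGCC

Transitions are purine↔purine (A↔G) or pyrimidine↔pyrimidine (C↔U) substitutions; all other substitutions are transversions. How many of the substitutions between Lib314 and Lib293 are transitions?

6

The sequences differ at positions 3 (U/A, transversion), 5 (U/C, transition), 9 (U/C, transition), 10 (U/C, transition), 12 (U/G, transversion), 13 (G/A, transition), 15 (A/G, transition), 23 (U/C, transition).
Of the 8 differences, 6 transitions and 2 transversions, so the answer is 6.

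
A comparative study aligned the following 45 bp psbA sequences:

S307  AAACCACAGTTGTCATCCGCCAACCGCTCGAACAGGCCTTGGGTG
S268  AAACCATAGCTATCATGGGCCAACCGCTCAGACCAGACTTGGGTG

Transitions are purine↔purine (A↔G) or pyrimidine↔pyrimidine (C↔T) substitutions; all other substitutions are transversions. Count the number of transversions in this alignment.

4

Differing sites — 7:C/T (Ti); 10:T/C (Ti); 12:G/A (Ti); 17:C/G (Tv); 18:C/G (Tv); 30:G/A (Ti); 31:A/G (Ti); 34:A/C (Tv); 35:G/A (Ti); 37:C/A (Tv).
Of the 10 differences, 6 transitions and 4 transversions, so the answer is 4.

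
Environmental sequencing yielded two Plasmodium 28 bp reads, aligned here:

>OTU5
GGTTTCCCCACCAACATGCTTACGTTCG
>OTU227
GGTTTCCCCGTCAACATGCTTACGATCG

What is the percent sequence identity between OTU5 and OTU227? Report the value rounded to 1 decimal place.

Differing sites — 10:A/G; 11:C/T; 25:T/A.
25 of the 28 sites match, so the percent identity is 25/28 × 100 = 89.3%.

89.3%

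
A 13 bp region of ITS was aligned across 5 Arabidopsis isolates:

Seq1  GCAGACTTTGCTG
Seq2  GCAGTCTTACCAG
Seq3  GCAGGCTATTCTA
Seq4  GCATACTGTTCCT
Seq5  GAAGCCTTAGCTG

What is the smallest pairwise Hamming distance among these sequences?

3

Pairwise Hamming distances:
  Seq1 vs Seq2: 4
  Seq1 vs Seq3: 4
  Seq1 vs Seq4: 5
  Seq1 vs Seq5: 3
  Seq2 vs Seq3: 6
  Seq2 vs Seq4: 7
  Seq2 vs Seq5: 4
  Seq3 vs Seq4: 5
  Seq3 vs Seq5: 6
  Seq4 vs Seq5: 8
The smallest is 3, between Seq1 and Seq5.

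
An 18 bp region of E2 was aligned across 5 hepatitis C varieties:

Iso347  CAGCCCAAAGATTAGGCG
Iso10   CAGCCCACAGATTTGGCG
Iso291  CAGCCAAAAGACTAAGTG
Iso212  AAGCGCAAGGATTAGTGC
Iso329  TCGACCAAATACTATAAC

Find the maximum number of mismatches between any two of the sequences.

Pairwise Hamming distances:
  Iso347 vs Iso10: 2
  Iso347 vs Iso291: 4
  Iso347 vs Iso212: 6
  Iso347 vs Iso329: 9
  Iso10 vs Iso291: 6
  Iso10 vs Iso212: 8
  Iso10 vs Iso329: 11
  Iso291 vs Iso212: 9
  Iso291 vs Iso329: 9
  Iso212 vs Iso329: 10
The largest is 11, between Iso10 and Iso329.

11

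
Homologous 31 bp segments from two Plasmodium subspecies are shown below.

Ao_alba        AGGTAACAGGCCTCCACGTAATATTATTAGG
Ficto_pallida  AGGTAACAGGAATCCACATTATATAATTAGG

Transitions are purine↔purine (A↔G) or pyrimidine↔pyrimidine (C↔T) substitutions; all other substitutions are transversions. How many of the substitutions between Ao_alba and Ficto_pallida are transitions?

Differing sites — 11:C/A (Tv); 12:C/A (Tv); 18:G/A (Ti); 20:A/T (Tv); 25:T/A (Tv).
Of the 5 differences, 1 transition and 4 transversions, so the answer is 1.

1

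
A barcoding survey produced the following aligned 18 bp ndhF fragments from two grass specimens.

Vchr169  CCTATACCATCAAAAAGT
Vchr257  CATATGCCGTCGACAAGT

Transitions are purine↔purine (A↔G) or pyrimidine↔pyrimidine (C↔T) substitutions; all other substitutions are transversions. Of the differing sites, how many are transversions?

Differing sites — 2:C/A (Tv); 6:A/G (Ti); 9:A/G (Ti); 12:A/G (Ti); 14:A/C (Tv).
Of the 5 differences, 3 transitions and 2 transversions, so the answer is 2.

2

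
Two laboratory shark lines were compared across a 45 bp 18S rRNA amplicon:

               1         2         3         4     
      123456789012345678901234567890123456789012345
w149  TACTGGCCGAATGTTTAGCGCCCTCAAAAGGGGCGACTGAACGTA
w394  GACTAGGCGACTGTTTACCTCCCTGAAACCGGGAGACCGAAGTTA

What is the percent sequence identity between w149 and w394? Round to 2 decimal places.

71.11%

Mismatches occur at site 1 (T↔G), site 5 (G↔A), site 7 (C↔G), site 11 (A↔C), site 18 (G↔C), site 20 (G↔T), site 25 (C↔G), site 29 (A↔C), site 30 (G↔C), site 34 (C↔A), site 38 (T↔C), site 42 (C↔G), site 43 (G↔T).
32 of the 45 sites match, so the percent identity is 32/45 × 100 = 71.11%.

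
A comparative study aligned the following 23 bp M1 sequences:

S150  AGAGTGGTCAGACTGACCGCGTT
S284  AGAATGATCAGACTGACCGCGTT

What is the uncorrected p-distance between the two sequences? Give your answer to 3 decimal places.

Mismatches occur at site 4 (G↔A), site 7 (G↔A).
There are 2 differences over 23 sites, so p = 2/23 = 0.087.

0.087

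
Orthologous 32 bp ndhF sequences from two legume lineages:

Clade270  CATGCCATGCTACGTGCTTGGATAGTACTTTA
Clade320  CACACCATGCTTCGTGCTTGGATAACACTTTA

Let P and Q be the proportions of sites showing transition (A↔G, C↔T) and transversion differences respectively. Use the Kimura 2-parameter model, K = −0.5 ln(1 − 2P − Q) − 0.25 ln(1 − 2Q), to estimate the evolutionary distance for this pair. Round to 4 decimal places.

0.1813

Differing sites — 3:T/C (Ti); 4:G/A (Ti); 12:A/T (Tv); 25:G/A (Ti); 26:T/C (Ti).
Of the 5 differences, 4 transitions and 1 transversion over 32 sites: P = 4/32 = 0.125000, Q = 1/32 = 0.031250.
d = −0.5·ln(0.718750) − 0.25·ln(0.937500) = −0.5·(-0.330242) − 0.25·(-0.064539) = 0.1813.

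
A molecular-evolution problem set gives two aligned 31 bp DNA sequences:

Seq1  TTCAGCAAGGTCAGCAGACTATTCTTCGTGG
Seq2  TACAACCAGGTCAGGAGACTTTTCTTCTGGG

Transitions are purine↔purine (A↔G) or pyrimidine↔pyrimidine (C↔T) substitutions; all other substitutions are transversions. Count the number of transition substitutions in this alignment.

Mismatches occur at site 2 (T/A, transversion), site 5 (G/A, transition), site 7 (A/C, transversion), site 15 (C/G, transversion), site 21 (A/T, transversion), site 28 (G/T, transversion), site 29 (T/G, transversion).
Of the 7 differences, 1 transition and 6 transversions, so the answer is 1.

1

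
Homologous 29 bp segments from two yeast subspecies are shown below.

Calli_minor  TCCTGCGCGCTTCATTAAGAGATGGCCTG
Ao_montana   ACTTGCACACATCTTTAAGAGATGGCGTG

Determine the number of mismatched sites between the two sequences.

Differing sites — 1:T/A; 3:C/T; 7:G/A; 9:G/A; 11:T/A; 14:A/T; 27:C/G.
That gives 7 mismatches out of 29 aligned sites, so the Hamming distance is 7.

7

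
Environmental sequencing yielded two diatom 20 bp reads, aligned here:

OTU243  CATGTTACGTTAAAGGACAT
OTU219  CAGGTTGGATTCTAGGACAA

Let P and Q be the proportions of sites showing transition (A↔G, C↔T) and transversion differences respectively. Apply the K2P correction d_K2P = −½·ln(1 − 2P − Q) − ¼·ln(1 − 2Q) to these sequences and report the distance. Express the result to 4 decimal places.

0.4722

Mismatches occur at site 3 (T→G, transversion), site 7 (A→G, transition), site 8 (C→G, transversion), site 9 (G→A, transition), site 12 (A→C, transversion), site 13 (A→T, transversion), site 20 (T→A, transversion).
Of the 7 differences, 2 transitions and 5 transversions over 20 sites: P = 2/20 = 0.100000, Q = 5/20 = 0.250000.
d = −0.5·ln(0.550000) − 0.25·ln(0.500000) = −0.5·(-0.597837) − 0.25·(-0.693147) = 0.4722.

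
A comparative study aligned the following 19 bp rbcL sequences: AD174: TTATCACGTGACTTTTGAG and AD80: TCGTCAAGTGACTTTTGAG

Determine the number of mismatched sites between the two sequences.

Mismatches occur at site 2 (T→C), site 3 (A→G), site 7 (C→A).
That gives 3 mismatches out of 19 aligned sites, so the Hamming distance is 3.

3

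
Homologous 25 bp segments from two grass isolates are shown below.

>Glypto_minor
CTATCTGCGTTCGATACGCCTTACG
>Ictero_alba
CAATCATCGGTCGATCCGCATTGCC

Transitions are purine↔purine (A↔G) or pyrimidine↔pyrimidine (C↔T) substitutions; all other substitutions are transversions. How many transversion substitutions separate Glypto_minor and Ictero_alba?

The sequences differ at positions 2 (T/A, transversion), 6 (T/A, transversion), 7 (G/T, transversion), 10 (T/G, transversion), 16 (A/C, transversion), 20 (C/A, transversion), 23 (A/G, transition), 25 (G/C, transversion).
Of the 8 differences, 1 transition and 7 transversions, so the answer is 7.

7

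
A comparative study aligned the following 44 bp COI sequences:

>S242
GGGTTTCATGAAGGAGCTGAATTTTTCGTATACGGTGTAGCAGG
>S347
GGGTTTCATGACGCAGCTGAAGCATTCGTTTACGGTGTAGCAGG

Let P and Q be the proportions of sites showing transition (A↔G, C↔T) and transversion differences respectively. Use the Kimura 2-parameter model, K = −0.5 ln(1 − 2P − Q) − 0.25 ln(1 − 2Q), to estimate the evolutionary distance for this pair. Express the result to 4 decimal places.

0.1511

Differing sites — 12:A/C (Tv); 14:G/C (Tv); 22:T/G (Tv); 23:T/C (Ti); 24:T/A (Tv); 30:A/T (Tv).
Of the 6 differences, 1 transition and 5 transversions over 44 sites: P = 1/44 = 0.022727, Q = 5/44 = 0.113636.
d = −0.5·ln(0.840910) − 0.25·ln(0.772728) = −0.5·(-0.173271) − 0.25·(-0.257828) = 0.1511.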